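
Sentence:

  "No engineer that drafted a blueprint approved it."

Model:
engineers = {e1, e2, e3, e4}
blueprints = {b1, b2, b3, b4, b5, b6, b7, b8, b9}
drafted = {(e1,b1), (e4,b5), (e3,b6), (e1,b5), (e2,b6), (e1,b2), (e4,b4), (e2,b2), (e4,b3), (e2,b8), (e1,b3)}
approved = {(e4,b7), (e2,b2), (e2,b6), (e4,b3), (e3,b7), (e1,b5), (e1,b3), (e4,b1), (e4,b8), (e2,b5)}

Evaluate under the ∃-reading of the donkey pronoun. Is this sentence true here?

"it" takes "a blueprint" as antecedent — a donkey pronoun bound across the clause boundary.
Truth condition: for no (e,b) with drafted(e,b) does approved(e,b) hold.
Restrictor pairs — does the scope hold? (e1,b1):fails  (e1,b2):fails  (e1,b3):holds  (e1,b5):holds  (e2,b2):holds  (e2,b6):holds  (e2,b8):fails  (e3,b6):fails  (e4,b3):holds  (e4,b4):fails  (e4,b5):fails
Scope holds for 5 pair(s), so the sentence is false.

False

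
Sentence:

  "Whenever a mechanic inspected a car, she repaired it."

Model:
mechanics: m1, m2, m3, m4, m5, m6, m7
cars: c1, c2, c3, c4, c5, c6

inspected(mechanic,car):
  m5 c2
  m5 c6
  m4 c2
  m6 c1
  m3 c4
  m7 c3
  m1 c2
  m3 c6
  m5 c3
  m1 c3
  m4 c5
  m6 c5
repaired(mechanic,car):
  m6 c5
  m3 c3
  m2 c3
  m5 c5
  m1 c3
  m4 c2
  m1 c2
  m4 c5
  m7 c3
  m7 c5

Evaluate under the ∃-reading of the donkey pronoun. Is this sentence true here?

"it" takes "a car" as antecedent — a donkey pronoun bound across the clause boundary.
Weak reading: every mechanic m with some inspected-car has at least one inspected-car c such that repaired(m,c).
Per mechanic: m1:✓  m3:✗  m4:✓  m5:✗  m6:✓  m7:✓
m3 has no witness among its inspected-cars.

False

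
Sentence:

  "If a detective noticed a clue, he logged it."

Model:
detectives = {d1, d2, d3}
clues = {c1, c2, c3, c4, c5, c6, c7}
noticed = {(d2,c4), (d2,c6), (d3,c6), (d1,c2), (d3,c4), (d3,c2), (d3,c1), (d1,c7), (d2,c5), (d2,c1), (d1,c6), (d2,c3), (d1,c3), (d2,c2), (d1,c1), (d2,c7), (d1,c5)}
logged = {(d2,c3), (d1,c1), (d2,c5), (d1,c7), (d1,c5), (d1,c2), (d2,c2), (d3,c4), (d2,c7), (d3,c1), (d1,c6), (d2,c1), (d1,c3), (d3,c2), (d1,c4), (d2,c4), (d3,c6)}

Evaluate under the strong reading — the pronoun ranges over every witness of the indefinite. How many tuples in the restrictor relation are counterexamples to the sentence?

"it" takes "a clue" as antecedent — a donkey pronoun bound across the clause boundary.
Strong reading: for every (d,c) with noticed(d,c), logged(d,c).
Restrictor pairs: (d1,c1) ✓  (d1,c2) ✓  (d1,c3) ✓  (d1,c5) ✓  (d1,c6) ✓  (d1,c7) ✓  (d2,c1) ✓  (d2,c2) ✓  (d2,c3) ✓  (d2,c4) ✓  (d2,c5) ✓  (d2,c6) ✗  (d2,c7) ✓  (d3,c1) ✓  (d3,c2) ✓  (d3,c4) ✓  (d3,c6) ✓
Counterexamples (restrictor pairs failing the scope): 1.

1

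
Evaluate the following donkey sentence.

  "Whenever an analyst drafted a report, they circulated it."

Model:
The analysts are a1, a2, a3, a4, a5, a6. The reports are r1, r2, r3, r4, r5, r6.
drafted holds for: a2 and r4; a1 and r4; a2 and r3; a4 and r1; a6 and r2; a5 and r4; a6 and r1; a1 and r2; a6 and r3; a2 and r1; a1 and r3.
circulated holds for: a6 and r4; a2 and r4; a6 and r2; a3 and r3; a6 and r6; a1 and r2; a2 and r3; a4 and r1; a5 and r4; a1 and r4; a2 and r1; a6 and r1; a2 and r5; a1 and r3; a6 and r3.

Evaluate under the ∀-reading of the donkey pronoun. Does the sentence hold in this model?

True

"it" takes "a report" as antecedent — a donkey pronoun bound across the clause boundary.
Strong reading: for every (a,r) with drafted(a,r), circulated(a,r).
Restrictor pairs: (a1,r2) ✓  (a1,r3) ✓  (a1,r4) ✓  (a2,r1) ✓  (a2,r3) ✓  (a2,r4) ✓  (a4,r1) ✓  (a5,r4) ✓  (a6,r1) ✓  (a6,r2) ✓  (a6,r3) ✓
Every restrictor pair satisfies the scope.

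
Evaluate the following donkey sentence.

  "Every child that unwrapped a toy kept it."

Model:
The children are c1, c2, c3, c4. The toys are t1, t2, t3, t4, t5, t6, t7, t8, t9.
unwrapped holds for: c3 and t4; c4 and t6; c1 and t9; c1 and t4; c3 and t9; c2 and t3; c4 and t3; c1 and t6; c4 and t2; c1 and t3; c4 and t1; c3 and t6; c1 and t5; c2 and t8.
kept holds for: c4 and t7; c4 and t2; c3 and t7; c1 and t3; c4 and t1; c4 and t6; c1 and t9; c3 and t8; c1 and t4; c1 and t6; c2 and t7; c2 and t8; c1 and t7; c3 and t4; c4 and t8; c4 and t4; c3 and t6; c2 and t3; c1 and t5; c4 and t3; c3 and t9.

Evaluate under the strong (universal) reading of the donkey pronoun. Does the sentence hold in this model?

"it" takes "a toy" as antecedent — a donkey pronoun bound across the clause boundary.
Strong reading: for every (c,t) with unwrapped(c,t), kept(c,t).
Restrictor pairs: (c1,t3) ✓  (c1,t4) ✓  (c1,t5) ✓  (c1,t6) ✓  (c1,t9) ✓  (c2,t3) ✓  (c2,t8) ✓  (c3,t4) ✓  (c3,t6) ✓  (c3,t9) ✓  (c4,t1) ✓  (c4,t2) ✓  (c4,t3) ✓  (c4,t6) ✓
Every restrictor pair satisfies the scope.

True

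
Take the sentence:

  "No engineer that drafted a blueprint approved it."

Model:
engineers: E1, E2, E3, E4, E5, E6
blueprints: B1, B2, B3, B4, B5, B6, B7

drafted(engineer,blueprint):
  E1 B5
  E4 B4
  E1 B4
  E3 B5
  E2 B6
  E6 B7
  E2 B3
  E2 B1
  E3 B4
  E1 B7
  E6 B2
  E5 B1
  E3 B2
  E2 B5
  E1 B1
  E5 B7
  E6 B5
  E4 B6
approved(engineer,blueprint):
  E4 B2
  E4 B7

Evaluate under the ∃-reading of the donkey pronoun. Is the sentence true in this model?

True

"it" takes "a blueprint" as antecedent — a donkey pronoun bound across the clause boundary.
Truth condition: for no (e,b) with drafted(e,b) does approved(e,b) hold.
Restrictor pairs — does the scope hold? (E1,B1):fails  (E1,B4):fails  (E1,B5):fails  (E1,B7):fails  (E2,B1):fails  (E2,B3):fails  (E2,B5):fails  (E2,B6):fails  (E3,B2):fails  (E3,B4):fails  (E3,B5):fails  (E4,B4):fails  (E4,B6):fails  (E5,B1):fails  (E5,B7):fails  (E6,B2):fails  (E6,B5):fails  (E6,B7):fails
Scope holds for no restrictor pair, so the sentence is true.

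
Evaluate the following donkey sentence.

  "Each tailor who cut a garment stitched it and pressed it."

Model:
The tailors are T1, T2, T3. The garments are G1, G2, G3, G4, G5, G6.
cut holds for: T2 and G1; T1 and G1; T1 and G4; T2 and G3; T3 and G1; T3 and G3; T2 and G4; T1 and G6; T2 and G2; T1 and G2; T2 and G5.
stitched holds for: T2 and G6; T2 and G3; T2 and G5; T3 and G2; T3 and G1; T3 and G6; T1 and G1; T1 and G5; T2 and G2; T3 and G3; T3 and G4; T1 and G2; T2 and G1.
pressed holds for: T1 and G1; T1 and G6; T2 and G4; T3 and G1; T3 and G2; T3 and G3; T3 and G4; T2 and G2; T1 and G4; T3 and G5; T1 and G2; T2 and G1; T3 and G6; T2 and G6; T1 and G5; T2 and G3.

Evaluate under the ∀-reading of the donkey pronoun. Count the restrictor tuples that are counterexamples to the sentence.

"it" takes "a garment" as antecedent — a donkey pronoun bound across the clause boundary.
Strong reading: for every (t,g) with cut(t,g), stitched(t,g) ∧ pressed(t,g).
Restrictor pairs: (T1,G1) ✓  (T1,G2) ✓  (T1,G4) ✗  (T1,G6) ✗  (T2,G1) ✓  (T2,G2) ✓  (T2,G3) ✓  (T2,G4) ✗  (T2,G5) ✗  (T3,G1) ✓  (T3,G3) ✓
Counterexamples (restrictor pairs failing the scope): 4.

4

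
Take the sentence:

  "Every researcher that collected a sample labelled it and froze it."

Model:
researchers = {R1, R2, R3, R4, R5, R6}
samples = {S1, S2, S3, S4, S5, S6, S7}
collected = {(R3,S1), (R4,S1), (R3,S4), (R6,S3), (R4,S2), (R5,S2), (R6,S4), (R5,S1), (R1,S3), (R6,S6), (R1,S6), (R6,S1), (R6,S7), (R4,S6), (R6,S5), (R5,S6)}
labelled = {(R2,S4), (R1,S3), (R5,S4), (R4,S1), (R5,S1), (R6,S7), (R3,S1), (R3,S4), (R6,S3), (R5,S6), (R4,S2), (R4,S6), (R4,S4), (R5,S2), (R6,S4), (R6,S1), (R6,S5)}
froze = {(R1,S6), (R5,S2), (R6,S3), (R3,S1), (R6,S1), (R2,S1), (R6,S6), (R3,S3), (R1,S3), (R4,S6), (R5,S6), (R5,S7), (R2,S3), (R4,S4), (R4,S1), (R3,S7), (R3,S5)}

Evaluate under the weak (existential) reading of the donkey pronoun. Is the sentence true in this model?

"it" takes "a sample" as antecedent — a donkey pronoun bound across the clause boundary.
Weak reading: every researcher r with some collected-sample has at least one collected-sample s such that labelled(r,s) ∧ froze(r,s).
Per researcher: R1:✓  R3:✓  R4:✓  R5:✓  R6:✓
Every researcher in the restrictor has a witness.

True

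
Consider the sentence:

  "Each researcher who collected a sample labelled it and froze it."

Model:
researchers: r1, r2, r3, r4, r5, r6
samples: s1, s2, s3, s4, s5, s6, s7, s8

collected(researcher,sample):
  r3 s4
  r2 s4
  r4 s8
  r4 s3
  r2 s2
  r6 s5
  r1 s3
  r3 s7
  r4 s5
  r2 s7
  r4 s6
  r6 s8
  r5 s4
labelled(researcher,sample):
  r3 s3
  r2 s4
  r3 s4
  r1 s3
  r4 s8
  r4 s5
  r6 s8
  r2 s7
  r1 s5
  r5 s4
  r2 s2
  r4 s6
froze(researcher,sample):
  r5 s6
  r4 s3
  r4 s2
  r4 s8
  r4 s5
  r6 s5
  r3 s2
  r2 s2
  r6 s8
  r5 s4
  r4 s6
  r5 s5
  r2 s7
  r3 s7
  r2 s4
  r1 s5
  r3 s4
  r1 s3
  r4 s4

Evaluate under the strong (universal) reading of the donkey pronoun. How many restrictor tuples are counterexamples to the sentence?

"it" takes "a sample" as antecedent — a donkey pronoun bound across the clause boundary.
Strong reading: for every (r,s) with collected(r,s), labelled(r,s) ∧ froze(r,s).
Restrictor pairs: (r1,s3) ✓  (r2,s2) ✓  (r2,s4) ✓  (r2,s7) ✓  (r3,s4) ✓  (r3,s7) ✗  (r4,s3) ✗  (r4,s5) ✓  (r4,s6) ✓  (r4,s8) ✓  (r5,s4) ✓  (r6,s5) ✗  (r6,s8) ✓
Counterexamples (restrictor pairs failing the scope): 3.

3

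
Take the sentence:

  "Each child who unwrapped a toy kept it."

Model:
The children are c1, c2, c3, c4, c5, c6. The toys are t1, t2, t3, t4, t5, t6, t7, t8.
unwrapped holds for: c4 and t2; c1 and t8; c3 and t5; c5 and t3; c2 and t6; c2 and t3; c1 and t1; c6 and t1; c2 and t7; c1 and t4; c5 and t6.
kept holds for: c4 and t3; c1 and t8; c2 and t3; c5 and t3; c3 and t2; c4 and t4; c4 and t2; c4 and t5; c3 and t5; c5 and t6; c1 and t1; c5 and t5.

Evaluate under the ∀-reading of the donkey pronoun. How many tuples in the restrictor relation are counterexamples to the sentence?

4

"it" takes "a toy" as antecedent — a donkey pronoun bound across the clause boundary.
Strong reading: for every (c,t) with unwrapped(c,t), kept(c,t).
Restrictor pairs: (c1,t1) ✓  (c1,t4) ✗  (c1,t8) ✓  (c2,t3) ✓  (c2,t6) ✗  (c2,t7) ✗  (c3,t5) ✓  (c4,t2) ✓  (c5,t3) ✓  (c5,t6) ✓  (c6,t1) ✗
Counterexamples (restrictor pairs failing the scope): 4.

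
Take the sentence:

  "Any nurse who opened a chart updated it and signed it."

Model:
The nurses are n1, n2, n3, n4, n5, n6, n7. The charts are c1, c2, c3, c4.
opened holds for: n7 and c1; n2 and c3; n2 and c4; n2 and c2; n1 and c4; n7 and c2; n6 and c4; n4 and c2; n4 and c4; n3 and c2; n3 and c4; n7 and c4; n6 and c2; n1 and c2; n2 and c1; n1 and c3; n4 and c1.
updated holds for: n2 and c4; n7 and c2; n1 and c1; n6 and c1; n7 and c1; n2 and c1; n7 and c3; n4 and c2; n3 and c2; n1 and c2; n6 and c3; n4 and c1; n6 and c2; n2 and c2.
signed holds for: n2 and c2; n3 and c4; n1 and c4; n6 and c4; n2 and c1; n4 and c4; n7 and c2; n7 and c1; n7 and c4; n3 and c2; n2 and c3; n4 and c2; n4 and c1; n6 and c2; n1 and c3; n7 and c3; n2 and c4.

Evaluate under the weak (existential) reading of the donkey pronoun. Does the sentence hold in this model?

"it" takes "a chart" as antecedent — a donkey pronoun bound across the clause boundary.
Weak reading: every nurse n with some opened-chart has at least one opened-chart c such that updated(n,c) ∧ signed(n,c).
Per nurse: n1:✗  n2:✓  n3:✓  n4:✓  n6:✓  n7:✓
n1 has no witness among its opened-charts.

False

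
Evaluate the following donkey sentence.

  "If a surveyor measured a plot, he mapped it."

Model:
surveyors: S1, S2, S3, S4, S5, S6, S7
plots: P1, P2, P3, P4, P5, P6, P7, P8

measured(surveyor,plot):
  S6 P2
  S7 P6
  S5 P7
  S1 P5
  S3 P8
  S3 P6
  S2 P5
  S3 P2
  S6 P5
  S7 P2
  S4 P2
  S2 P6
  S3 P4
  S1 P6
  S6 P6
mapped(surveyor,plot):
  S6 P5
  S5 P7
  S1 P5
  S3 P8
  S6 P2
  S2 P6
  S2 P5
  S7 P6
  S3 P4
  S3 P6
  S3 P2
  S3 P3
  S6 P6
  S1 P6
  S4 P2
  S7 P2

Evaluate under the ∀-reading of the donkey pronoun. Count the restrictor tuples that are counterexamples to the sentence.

0

"it" takes "a plot" as antecedent — a donkey pronoun bound across the clause boundary.
Strong reading: for every (s,p) with measured(s,p), mapped(s,p).
Restrictor pairs: (S1,P5) ✓  (S1,P6) ✓  (S2,P5) ✓  (S2,P6) ✓  (S3,P2) ✓  (S3,P4) ✓  (S3,P6) ✓  (S3,P8) ✓  (S4,P2) ✓  (S5,P7) ✓  (S6,P2) ✓  (S6,P5) ✓  (S6,P6) ✓  (S7,P2) ✓  (S7,P6) ✓
Counterexamples (restrictor pairs failing the scope): 0.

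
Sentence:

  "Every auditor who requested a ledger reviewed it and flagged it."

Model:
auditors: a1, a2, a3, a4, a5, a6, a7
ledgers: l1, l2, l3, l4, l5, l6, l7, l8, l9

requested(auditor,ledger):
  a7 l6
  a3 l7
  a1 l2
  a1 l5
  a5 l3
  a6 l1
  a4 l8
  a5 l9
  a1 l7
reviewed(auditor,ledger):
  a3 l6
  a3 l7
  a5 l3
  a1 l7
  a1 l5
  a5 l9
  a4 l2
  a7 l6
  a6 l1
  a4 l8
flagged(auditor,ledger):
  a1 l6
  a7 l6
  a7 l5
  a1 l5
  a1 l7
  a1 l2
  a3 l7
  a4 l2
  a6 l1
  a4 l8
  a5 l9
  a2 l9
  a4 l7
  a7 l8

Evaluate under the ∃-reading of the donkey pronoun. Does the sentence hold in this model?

"it" takes "a ledger" as antecedent — a donkey pronoun bound across the clause boundary.
Weak reading: every auditor a with some requested-ledger has at least one requested-ledger l such that reviewed(a,l) ∧ flagged(a,l).
Per auditor: a1:✓  a3:✓  a4:✓  a5:✓  a6:✓  a7:✓
Every auditor in the restrictor has a witness.

True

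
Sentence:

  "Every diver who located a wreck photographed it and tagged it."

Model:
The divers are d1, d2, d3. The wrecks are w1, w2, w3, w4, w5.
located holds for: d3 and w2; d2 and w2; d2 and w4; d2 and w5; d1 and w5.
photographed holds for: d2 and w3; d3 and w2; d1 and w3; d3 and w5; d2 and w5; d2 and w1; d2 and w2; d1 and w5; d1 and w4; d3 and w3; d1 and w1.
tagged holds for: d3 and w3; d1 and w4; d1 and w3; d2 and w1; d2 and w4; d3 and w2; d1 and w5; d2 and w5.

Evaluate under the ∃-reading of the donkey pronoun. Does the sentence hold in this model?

"it" takes "a wreck" as antecedent — a donkey pronoun bound across the clause boundary.
Weak reading: every diver d with some located-wreck has at least one located-wreck w such that photographed(d,w) ∧ tagged(d,w).
Per diver: d1:✓  d2:✓  d3:✓
Every diver in the restrictor has a witness.

True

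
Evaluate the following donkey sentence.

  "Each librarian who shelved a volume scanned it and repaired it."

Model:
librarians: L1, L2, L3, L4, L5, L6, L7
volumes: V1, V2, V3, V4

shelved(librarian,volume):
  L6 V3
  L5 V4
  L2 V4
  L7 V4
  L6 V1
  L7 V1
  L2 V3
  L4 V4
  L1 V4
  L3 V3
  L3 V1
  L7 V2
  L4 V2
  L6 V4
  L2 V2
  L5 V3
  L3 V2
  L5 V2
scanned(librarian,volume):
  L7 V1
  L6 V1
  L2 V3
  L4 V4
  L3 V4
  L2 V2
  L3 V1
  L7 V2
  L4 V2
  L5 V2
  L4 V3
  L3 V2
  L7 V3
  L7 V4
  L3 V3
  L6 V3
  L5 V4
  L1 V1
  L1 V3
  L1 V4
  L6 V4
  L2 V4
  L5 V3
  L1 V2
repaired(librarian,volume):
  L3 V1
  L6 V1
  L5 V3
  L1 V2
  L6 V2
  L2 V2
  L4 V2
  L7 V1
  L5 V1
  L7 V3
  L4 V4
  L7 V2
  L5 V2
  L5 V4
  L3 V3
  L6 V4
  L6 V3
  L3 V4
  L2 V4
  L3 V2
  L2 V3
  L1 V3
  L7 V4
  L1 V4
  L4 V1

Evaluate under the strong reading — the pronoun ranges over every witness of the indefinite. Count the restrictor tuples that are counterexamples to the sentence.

0

"it" takes "a volume" as antecedent — a donkey pronoun bound across the clause boundary.
Strong reading: for every (l,v) with shelved(l,v), scanned(l,v) ∧ repaired(l,v).
Restrictor pairs: (L1,V4) ✓  (L2,V2) ✓  (L2,V3) ✓  (L2,V4) ✓  (L3,V1) ✓  (L3,V2) ✓  (L3,V3) ✓  (L4,V2) ✓  (L4,V4) ✓  (L5,V2) ✓  (L5,V3) ✓  (L5,V4) ✓  (L6,V1) ✓  (L6,V3) ✓  (L6,V4) ✓  (L7,V1) ✓  (L7,V2) ✓  (L7,V4) ✓
Counterexamples (restrictor pairs failing the scope): 0.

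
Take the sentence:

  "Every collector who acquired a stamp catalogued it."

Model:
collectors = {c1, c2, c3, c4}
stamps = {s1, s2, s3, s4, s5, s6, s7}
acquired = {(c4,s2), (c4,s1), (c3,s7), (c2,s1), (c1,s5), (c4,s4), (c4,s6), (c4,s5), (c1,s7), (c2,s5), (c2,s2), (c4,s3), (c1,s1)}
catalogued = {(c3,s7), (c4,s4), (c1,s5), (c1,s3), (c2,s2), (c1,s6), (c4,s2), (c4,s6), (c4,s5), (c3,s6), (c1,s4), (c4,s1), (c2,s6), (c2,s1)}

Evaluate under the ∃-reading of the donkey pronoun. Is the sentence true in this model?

"it" takes "a stamp" as antecedent — a donkey pronoun bound across the clause boundary.
Weak reading: every collector c with some acquired-stamp has at least one acquired-stamp s such that catalogued(c,s).
Per collector: c1:✓  c2:✓  c3:✓  c4:✓
Every collector in the restrictor has a witness.

True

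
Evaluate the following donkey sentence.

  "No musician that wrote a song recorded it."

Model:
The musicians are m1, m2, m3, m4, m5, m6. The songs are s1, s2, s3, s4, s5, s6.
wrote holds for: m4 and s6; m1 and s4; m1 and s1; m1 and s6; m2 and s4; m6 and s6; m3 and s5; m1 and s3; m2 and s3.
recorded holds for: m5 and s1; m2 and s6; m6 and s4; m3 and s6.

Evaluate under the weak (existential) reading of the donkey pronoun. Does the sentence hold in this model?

True

"it" takes "a song" as antecedent — a donkey pronoun bound across the clause boundary.
Truth condition: for no (m,s) with wrote(m,s) does recorded(m,s) hold.
Restrictor pairs — does the scope hold? (m1,s1):fails  (m1,s3):fails  (m1,s4):fails  (m1,s6):fails  (m2,s3):fails  (m2,s4):fails  (m3,s5):fails  (m4,s6):fails  (m6,s6):fails
Scope holds for no restrictor pair, so the sentence is true.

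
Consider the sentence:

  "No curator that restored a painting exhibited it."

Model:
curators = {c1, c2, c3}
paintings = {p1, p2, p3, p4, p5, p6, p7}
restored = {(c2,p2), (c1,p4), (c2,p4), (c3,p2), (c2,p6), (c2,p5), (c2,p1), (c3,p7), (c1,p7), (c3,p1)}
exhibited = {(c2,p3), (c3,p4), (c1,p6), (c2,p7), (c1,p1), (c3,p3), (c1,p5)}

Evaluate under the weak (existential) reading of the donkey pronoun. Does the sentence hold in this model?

True

"it" takes "a painting" as antecedent — a donkey pronoun bound across the clause boundary.
Truth condition: for no (c,p) with restored(c,p) does exhibited(c,p) hold.
Restrictor pairs — does the scope hold? (c1,p4):fails  (c1,p7):fails  (c2,p1):fails  (c2,p2):fails  (c2,p4):fails  (c2,p5):fails  (c2,p6):fails  (c3,p1):fails  (c3,p2):fails  (c3,p7):fails
Scope holds for no restrictor pair, so the sentence is true.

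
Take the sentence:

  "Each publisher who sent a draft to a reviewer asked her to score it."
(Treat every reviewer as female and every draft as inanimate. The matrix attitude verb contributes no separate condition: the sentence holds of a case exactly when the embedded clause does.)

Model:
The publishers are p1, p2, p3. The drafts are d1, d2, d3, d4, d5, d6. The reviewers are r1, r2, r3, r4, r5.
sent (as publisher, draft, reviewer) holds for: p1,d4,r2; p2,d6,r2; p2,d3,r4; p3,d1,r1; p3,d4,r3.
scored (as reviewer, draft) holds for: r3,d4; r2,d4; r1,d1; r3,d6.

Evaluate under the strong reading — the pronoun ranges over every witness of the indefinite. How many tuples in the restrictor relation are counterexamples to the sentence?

2

"her" takes "a reviewer" as antecedent and "it" takes "a draft"; both are donkey pronouns co-varying with the restrictor.
Strong reading: for every (p,d,r) with sent(p,d,r), scored(r,d).
Restrictor triples: (p1,d4,r2)→scored(r2,d4) ✓  (p2,d3,r4)→scored(r4,d3) ✗  (p2,d6,r2)→scored(r2,d6) ✗  (p3,d1,r1)→scored(r1,d1) ✓  (p3,d4,r3)→scored(r3,d4) ✓
Counterexamples (restrictor triples failing the scope): 2.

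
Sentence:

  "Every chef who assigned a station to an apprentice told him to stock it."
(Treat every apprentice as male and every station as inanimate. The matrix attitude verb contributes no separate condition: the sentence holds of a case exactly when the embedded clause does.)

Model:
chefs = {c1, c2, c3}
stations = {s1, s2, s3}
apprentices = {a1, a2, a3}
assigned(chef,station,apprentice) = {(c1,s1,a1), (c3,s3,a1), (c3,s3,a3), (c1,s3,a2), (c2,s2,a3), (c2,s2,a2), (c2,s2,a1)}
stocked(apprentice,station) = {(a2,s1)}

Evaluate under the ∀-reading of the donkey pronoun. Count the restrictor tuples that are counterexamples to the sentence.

7

"him" takes "an apprentice" as antecedent and "it" takes "a station"; both are donkey pronouns co-varying with the restrictor.
Strong reading: for every (c,s,a) with assigned(c,s,a), stocked(a,s).
Restrictor triples: (c1,s1,a1)→stocked(a1,s1) ✗  (c1,s3,a2)→stocked(a2,s3) ✗  (c2,s2,a1)→stocked(a1,s2) ✗  (c2,s2,a2)→stocked(a2,s2) ✗  (c2,s2,a3)→stocked(a3,s2) ✗  (c3,s3,a1)→stocked(a1,s3) ✗  (c3,s3,a3)→stocked(a3,s3) ✗
Counterexamples (restrictor triples failing the scope): 7.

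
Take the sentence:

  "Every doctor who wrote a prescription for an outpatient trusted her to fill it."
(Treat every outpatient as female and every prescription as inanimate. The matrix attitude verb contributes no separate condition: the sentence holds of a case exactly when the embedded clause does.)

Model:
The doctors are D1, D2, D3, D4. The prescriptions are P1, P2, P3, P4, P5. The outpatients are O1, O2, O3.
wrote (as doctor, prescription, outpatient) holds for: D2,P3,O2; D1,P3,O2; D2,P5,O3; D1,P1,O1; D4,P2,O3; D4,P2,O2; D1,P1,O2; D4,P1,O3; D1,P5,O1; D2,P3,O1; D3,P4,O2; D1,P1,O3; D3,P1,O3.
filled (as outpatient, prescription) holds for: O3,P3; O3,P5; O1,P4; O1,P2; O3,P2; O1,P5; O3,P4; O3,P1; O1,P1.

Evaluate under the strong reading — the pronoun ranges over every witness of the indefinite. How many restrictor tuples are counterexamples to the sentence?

6

"her" takes "an outpatient" as antecedent and "it" takes "a prescription"; both are donkey pronouns co-varying with the restrictor.
Strong reading: for every (d,p,o) with wrote(d,p,o), filled(o,p).
Restrictor triples: (D1,P1,O1)→filled(O1,P1) ✓  (D1,P1,O2)→filled(O2,P1) ✗  (D1,P1,O3)→filled(O3,P1) ✓  (D1,P3,O2)→filled(O2,P3) ✗  (D1,P5,O1)→filled(O1,P5) ✓  (D2,P3,O1)→filled(O1,P3) ✗  (D2,P3,O2)→filled(O2,P3) ✗  (D2,P5,O3)→filled(O3,P5) ✓  (D3,P1,O3)→filled(O3,P1) ✓  (D3,P4,O2)→filled(O2,P4) ✗  (D4,P1,O3)→filled(O3,P1) ✓  (D4,P2,O2)→filled(O2,P2) ✗  (D4,P2,O3)→filled(O3,P2) ✓
Counterexamples (restrictor triples failing the scope): 6.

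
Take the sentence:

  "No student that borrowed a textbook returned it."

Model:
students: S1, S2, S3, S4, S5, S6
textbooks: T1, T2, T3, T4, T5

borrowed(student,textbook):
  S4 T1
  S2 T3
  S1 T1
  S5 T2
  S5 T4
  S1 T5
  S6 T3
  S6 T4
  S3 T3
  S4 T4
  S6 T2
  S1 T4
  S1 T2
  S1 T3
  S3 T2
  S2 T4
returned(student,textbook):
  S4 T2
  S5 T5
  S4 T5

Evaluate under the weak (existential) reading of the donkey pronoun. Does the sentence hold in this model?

"it" takes "a textbook" as antecedent — a donkey pronoun bound across the clause boundary.
Truth condition: for no (s,t) with borrowed(s,t) does returned(s,t) hold.
Restrictor pairs — does the scope hold? (S1,T1):fails  (S1,T2):fails  (S1,T3):fails  (S1,T4):fails  (S1,T5):fails  (S2,T3):fails  (S2,T4):fails  (S3,T2):fails  (S3,T3):fails  (S4,T1):fails  (S4,T4):fails  (S5,T2):fails  (S5,T4):fails  (S6,T2):fails  (S6,T3):fails  (S6,T4):fails
Scope holds for no restrictor pair, so the sentence is true.

True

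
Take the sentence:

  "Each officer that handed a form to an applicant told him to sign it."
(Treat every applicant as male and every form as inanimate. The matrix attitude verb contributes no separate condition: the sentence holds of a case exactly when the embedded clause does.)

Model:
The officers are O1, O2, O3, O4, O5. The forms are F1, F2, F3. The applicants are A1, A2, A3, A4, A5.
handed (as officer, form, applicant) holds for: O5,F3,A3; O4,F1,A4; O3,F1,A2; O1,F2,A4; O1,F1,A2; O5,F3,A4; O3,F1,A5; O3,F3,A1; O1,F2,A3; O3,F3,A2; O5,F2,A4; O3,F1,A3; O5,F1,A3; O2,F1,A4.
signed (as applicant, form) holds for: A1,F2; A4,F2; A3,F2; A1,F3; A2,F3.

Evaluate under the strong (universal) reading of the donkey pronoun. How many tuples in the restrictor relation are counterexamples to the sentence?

"him" takes "an applicant" as antecedent and "it" takes "a form"; both are donkey pronouns co-varying with the restrictor.
Strong reading: for every (o,f,a) with handed(o,f,a), signed(a,f).
Restrictor triples: (O1,F1,A2)→signed(A2,F1) ✗  (O1,F2,A3)→signed(A3,F2) ✓  (O1,F2,A4)→signed(A4,F2) ✓  (O2,F1,A4)→signed(A4,F1) ✗  (O3,F1,A2)→signed(A2,F1) ✗  (O3,F1,A3)→signed(A3,F1) ✗  (O3,F1,A5)→signed(A5,F1) ✗  (O3,F3,A1)→signed(A1,F3) ✓  (O3,F3,A2)→signed(A2,F3) ✓  (O4,F1,A4)→signed(A4,F1) ✗  (O5,F1,A3)→signed(A3,F1) ✗  (O5,F2,A4)→signed(A4,F2) ✓  (O5,F3,A3)→signed(A3,F3) ✗  (O5,F3,A4)→signed(A4,F3) ✗
Counterexamples (restrictor triples failing the scope): 9.

9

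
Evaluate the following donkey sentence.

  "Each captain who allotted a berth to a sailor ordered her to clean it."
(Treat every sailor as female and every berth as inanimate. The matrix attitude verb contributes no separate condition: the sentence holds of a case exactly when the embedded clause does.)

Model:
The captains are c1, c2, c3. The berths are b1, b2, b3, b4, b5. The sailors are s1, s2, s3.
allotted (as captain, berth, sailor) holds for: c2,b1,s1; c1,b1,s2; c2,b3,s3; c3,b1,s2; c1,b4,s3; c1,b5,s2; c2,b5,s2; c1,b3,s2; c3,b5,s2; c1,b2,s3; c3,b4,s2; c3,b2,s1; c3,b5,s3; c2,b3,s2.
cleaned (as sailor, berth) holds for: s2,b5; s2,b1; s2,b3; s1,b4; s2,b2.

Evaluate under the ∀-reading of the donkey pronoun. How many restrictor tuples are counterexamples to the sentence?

7

"her" takes "a sailor" as antecedent and "it" takes "a berth"; both are donkey pronouns co-varying with the restrictor.
Strong reading: for every (c,b,s) with allotted(c,b,s), cleaned(s,b).
Restrictor triples: (c1,b1,s2)→cleaned(s2,b1) ✓  (c1,b2,s3)→cleaned(s3,b2) ✗  (c1,b3,s2)→cleaned(s2,b3) ✓  (c1,b4,s3)→cleaned(s3,b4) ✗  (c1,b5,s2)→cleaned(s2,b5) ✓  (c2,b1,s1)→cleaned(s1,b1) ✗  (c2,b3,s2)→cleaned(s2,b3) ✓  (c2,b3,s3)→cleaned(s3,b3) ✗  (c2,b5,s2)→cleaned(s2,b5) ✓  (c3,b1,s2)→cleaned(s2,b1) ✓  (c3,b2,s1)→cleaned(s1,b2) ✗  (c3,b4,s2)→cleaned(s2,b4) ✗  (c3,b5,s2)→cleaned(s2,b5) ✓  (c3,b5,s3)→cleaned(s3,b5) ✗
Counterexamples (restrictor triples failing the scope): 7.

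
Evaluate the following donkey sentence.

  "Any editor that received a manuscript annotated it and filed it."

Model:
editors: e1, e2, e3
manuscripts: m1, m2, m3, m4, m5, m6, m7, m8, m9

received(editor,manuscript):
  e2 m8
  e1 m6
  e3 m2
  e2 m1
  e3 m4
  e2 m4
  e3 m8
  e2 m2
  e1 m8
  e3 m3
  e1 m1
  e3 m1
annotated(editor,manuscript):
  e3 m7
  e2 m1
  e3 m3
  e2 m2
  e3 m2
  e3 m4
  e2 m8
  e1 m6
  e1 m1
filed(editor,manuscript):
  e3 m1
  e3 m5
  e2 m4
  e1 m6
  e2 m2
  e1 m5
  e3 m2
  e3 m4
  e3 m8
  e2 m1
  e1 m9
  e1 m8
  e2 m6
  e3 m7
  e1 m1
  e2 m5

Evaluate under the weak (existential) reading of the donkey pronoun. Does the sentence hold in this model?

"it" takes "a manuscript" as antecedent — a donkey pronoun bound across the clause boundary.
Weak reading: every editor e with some received-manuscript has at least one received-manuscript m such that annotated(e,m) ∧ filed(e,m).
Per editor: e1:✓  e2:✓  e3:✓
Every editor in the restrictor has a witness.

True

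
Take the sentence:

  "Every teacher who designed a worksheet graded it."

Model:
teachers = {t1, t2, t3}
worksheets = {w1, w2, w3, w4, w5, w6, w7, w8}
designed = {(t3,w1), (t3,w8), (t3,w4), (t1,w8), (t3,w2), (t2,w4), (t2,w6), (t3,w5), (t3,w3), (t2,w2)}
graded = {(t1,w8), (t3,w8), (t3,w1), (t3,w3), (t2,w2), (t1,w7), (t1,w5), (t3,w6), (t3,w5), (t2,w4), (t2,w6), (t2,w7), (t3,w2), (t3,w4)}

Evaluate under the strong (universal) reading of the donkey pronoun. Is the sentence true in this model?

True

"it" takes "a worksheet" as antecedent — a donkey pronoun bound across the clause boundary.
Strong reading: for every (t,w) with designed(t,w), graded(t,w).
Restrictor pairs: (t1,w8) ✓  (t2,w2) ✓  (t2,w4) ✓  (t2,w6) ✓  (t3,w1) ✓  (t3,w2) ✓  (t3,w3) ✓  (t3,w4) ✓  (t3,w5) ✓  (t3,w8) ✓
Every restrictor pair satisfies the scope.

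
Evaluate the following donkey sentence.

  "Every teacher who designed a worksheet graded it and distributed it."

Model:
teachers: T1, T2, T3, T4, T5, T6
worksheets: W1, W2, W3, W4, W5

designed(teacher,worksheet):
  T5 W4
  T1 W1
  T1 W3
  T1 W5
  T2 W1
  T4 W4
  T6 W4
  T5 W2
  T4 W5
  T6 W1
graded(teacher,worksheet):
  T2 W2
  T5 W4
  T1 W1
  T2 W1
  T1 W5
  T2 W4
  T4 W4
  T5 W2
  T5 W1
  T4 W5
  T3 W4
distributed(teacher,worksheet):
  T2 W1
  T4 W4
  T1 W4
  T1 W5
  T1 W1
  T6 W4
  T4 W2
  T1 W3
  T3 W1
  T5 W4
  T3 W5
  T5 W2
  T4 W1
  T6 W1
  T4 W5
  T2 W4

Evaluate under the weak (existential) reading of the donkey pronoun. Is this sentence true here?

False

"it" takes "a worksheet" as antecedent — a donkey pronoun bound across the clause boundary.
Weak reading: every teacher t with some designed-worksheet has at least one designed-worksheet w such that graded(t,w) ∧ distributed(t,w).
Per teacher: T1:✓  T2:✓  T4:✓  T5:✓  T6:✗
T6 has no witness among its designed-worksheets.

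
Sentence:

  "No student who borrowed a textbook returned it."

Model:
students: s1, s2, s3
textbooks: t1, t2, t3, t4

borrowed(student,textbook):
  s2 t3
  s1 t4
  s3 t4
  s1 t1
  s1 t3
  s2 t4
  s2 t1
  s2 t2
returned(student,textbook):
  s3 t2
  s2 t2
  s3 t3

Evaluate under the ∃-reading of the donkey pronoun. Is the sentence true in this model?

"it" takes "a textbook" as antecedent — a donkey pronoun bound across the clause boundary.
Truth condition: for no (s,t) with borrowed(s,t) does returned(s,t) hold.
Restrictor pairs — does the scope hold? (s1,t1):fails  (s1,t3):fails  (s1,t4):fails  (s2,t1):fails  (s2,t2):holds  (s2,t3):fails  (s2,t4):fails  (s3,t4):fails
Scope holds for 1 pair(s), so the sentence is false.

False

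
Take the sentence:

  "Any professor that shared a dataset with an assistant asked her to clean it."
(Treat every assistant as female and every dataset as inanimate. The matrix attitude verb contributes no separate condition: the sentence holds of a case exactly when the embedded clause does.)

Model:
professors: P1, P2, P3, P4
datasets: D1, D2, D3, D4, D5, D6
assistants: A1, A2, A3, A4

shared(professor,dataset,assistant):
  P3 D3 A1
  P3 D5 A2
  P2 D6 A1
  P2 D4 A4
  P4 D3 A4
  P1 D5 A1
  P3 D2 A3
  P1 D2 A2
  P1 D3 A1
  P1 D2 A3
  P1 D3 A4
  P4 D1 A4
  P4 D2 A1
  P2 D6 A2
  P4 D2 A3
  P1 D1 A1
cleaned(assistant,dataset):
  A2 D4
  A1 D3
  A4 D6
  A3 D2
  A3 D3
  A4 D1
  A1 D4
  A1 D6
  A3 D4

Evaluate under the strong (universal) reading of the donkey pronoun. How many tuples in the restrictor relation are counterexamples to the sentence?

9

"her" takes "an assistant" as antecedent and "it" takes "a dataset"; both are donkey pronouns co-varying with the restrictor.
Strong reading: for every (p,d,a) with shared(p,d,a), cleaned(a,d).
Restrictor triples: (P1,D1,A1)→cleaned(A1,D1) ✗  (P1,D2,A2)→cleaned(A2,D2) ✗  (P1,D2,A3)→cleaned(A3,D2) ✓  (P1,D3,A1)→cleaned(A1,D3) ✓  (P1,D3,A4)→cleaned(A4,D3) ✗  (P1,D5,A1)→cleaned(A1,D5) ✗  (P2,D4,A4)→cleaned(A4,D4) ✗  (P2,D6,A1)→cleaned(A1,D6) ✓  (P2,D6,A2)→cleaned(A2,D6) ✗  (P3,D2,A3)→cleaned(A3,D2) ✓  (P3,D3,A1)→cleaned(A1,D3) ✓  (P3,D5,A2)→cleaned(A2,D5) ✗  (P4,D1,A4)→cleaned(A4,D1) ✓  (P4,D2,A1)→cleaned(A1,D2) ✗  (P4,D2,A3)→cleaned(A3,D2) ✓  (P4,D3,A4)→cleaned(A4,D3) ✗
Counterexamples (restrictor triples failing the scope): 9.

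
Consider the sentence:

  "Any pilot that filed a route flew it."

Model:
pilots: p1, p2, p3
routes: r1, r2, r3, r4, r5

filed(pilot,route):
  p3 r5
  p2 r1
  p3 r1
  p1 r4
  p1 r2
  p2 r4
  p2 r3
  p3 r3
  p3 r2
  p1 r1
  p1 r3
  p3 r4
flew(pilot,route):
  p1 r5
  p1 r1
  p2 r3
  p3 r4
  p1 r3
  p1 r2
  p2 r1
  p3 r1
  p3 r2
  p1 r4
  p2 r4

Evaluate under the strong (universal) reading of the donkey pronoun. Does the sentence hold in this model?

False

"it" takes "a route" as antecedent — a donkey pronoun bound across the clause boundary.
Strong reading: for every (p,r) with filed(p,r), flew(p,r).
Restrictor pairs: (p1,r1) ✓  (p1,r2) ✓  (p1,r3) ✓  (p1,r4) ✓  (p2,r1) ✓  (p2,r3) ✓  (p2,r4) ✓  (p3,r1) ✓  (p3,r2) ✓  (p3,r3) ✗  (p3,r4) ✓  (p3,r5) ✗
Counterexample: (p3,r3) is in filed but fails the scope.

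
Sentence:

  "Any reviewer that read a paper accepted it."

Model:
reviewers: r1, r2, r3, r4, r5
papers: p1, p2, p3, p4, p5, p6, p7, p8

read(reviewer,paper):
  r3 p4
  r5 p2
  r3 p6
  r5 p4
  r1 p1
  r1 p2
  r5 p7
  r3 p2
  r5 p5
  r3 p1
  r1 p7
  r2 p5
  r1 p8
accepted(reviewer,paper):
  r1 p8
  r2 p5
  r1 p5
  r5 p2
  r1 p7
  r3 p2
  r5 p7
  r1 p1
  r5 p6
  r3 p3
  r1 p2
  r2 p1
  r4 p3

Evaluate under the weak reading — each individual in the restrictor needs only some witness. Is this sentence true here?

"it" takes "a paper" as antecedent — a donkey pronoun bound across the clause boundary.
Weak reading: every reviewer r with some read-paper has at least one read-paper p such that accepted(r,p).
Per reviewer: r1:✓  r2:✓  r3:✓  r5:✓
Every reviewer in the restrictor has a witness.

True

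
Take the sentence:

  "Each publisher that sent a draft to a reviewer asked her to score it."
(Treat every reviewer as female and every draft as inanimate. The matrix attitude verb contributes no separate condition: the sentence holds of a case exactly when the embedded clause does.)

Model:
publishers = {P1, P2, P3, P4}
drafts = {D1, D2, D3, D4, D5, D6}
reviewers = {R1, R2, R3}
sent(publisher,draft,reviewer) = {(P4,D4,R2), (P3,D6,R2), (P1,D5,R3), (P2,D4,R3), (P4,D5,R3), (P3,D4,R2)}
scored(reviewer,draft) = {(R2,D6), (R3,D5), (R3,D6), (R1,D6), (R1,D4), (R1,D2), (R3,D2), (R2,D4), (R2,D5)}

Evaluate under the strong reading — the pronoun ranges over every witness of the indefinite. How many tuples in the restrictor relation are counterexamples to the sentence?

1

"her" takes "a reviewer" as antecedent and "it" takes "a draft"; both are donkey pronouns co-varying with the restrictor.
Strong reading: for every (p,d,r) with sent(p,d,r), scored(r,d).
Restrictor triples: (P1,D5,R3)→scored(R3,D5) ✓  (P2,D4,R3)→scored(R3,D4) ✗  (P3,D4,R2)→scored(R2,D4) ✓  (P3,D6,R2)→scored(R2,D6) ✓  (P4,D4,R2)→scored(R2,D4) ✓  (P4,D5,R3)→scored(R3,D5) ✓
Counterexamples (restrictor triples failing the scope): 1.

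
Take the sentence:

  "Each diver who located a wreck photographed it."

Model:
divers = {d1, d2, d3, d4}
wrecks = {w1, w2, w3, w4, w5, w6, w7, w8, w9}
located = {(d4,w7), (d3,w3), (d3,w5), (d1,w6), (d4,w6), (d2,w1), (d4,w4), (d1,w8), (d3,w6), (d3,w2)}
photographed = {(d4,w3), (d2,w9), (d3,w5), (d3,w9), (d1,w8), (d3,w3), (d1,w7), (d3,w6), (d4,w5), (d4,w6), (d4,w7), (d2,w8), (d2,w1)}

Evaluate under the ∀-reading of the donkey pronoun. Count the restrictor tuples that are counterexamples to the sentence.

3

"it" takes "a wreck" as antecedent — a donkey pronoun bound across the clause boundary.
Strong reading: for every (d,w) with located(d,w), photographed(d,w).
Restrictor pairs: (d1,w6) ✗  (d1,w8) ✓  (d2,w1) ✓  (d3,w2) ✗  (d3,w3) ✓  (d3,w5) ✓  (d3,w6) ✓  (d4,w4) ✗  (d4,w6) ✓  (d4,w7) ✓
Counterexamples (restrictor pairs failing the scope): 3.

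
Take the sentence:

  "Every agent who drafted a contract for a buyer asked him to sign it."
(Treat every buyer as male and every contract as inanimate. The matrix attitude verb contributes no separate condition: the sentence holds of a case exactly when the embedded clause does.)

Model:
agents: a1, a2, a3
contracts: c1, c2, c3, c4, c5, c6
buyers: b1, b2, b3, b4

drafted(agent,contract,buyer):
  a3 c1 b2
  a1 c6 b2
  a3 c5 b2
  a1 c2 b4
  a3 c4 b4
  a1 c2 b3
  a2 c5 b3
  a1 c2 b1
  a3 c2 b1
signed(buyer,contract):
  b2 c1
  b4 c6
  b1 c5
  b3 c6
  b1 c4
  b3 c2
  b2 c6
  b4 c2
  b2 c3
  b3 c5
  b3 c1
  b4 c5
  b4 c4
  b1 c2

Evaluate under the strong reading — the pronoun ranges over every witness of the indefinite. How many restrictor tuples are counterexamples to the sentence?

"him" takes "a buyer" as antecedent and "it" takes "a contract"; both are donkey pronouns co-varying with the restrictor.
Strong reading: for every (a,c,b) with drafted(a,c,b), signed(b,c).
Restrictor triples: (a1,c2,b1)→signed(b1,c2) ✓  (a1,c2,b3)→signed(b3,c2) ✓  (a1,c2,b4)→signed(b4,c2) ✓  (a1,c6,b2)→signed(b2,c6) ✓  (a2,c5,b3)→signed(b3,c5) ✓  (a3,c1,b2)→signed(b2,c1) ✓  (a3,c2,b1)→signed(b1,c2) ✓  (a3,c4,b4)→signed(b4,c4) ✓  (a3,c5,b2)→signed(b2,c5) ✗
Counterexamples (restrictor triples failing the scope): 1.

1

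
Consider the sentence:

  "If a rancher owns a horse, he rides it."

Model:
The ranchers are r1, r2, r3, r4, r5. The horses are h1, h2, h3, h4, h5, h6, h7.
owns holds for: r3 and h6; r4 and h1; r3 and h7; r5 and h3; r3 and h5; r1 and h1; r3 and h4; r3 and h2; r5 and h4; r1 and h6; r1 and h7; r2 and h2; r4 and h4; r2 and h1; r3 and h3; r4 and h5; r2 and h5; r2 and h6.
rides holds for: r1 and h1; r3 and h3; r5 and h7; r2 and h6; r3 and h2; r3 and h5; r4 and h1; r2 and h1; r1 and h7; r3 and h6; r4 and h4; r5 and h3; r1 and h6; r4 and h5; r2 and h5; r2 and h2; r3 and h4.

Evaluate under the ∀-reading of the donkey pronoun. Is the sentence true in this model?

False

"it" takes "a horse" as antecedent — a donkey pronoun bound across the clause boundary.
Strong reading: for every (r,h) with owns(r,h), rides(r,h).
Restrictor pairs: (r1,h1) ✓  (r1,h6) ✓  (r1,h7) ✓  (r2,h1) ✓  (r2,h2) ✓  (r2,h5) ✓  (r2,h6) ✓  (r3,h2) ✓  (r3,h3) ✓  (r3,h4) ✓  (r3,h5) ✓  (r3,h6) ✓  (r3,h7) ✗  (r4,h1) ✓  (r4,h4) ✓  (r4,h5) ✓  (r5,h3) ✓  (r5,h4) ✗
Counterexample: (r3,h7) is in owns but fails the scope.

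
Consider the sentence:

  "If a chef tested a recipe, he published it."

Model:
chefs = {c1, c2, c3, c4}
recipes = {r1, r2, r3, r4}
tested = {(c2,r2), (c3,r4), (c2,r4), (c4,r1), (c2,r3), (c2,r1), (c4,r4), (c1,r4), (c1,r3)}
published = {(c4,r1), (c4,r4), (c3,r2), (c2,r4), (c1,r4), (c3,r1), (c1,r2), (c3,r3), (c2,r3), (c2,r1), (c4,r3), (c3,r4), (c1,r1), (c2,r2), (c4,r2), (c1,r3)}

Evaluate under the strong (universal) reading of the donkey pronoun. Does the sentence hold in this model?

True

"it" takes "a recipe" as antecedent — a donkey pronoun bound across the clause boundary.
Strong reading: for every (c,r) with tested(c,r), published(c,r).
Restrictor pairs: (c1,r3) ✓  (c1,r4) ✓  (c2,r1) ✓  (c2,r2) ✓  (c2,r3) ✓  (c2,r4) ✓  (c3,r4) ✓  (c4,r1) ✓  (c4,r4) ✓
Every restrictor pair satisfies the scope.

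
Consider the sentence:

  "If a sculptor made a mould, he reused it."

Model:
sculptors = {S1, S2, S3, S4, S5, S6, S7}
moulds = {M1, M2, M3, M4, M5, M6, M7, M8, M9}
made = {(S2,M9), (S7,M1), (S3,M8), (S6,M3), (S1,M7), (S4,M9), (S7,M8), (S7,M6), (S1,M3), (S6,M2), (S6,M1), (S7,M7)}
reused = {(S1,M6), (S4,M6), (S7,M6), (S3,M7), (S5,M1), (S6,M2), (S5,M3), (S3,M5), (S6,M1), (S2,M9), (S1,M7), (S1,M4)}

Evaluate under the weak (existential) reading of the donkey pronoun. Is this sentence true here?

False

"it" takes "a mould" as antecedent — a donkey pronoun bound across the clause boundary.
Weak reading: every sculptor s with some made-mould has at least one made-mould m such that reused(s,m).
Per sculptor: S1:✓  S2:✓  S3:✗  S4:✗  S6:✓  S7:✓
S3 has no witness among its made-moulds.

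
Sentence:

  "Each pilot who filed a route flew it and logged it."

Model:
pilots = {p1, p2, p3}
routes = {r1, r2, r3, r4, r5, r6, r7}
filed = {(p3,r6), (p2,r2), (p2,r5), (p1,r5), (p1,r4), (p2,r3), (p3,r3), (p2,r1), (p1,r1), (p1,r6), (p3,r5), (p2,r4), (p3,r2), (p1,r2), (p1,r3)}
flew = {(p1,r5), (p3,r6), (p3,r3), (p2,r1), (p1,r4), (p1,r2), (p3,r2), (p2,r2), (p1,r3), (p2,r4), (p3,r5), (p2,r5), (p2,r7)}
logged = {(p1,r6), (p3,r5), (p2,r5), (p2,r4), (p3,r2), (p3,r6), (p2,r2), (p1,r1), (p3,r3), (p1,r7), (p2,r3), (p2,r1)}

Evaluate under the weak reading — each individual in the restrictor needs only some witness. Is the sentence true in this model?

False

"it" takes "a route" as antecedent — a donkey pronoun bound across the clause boundary.
Weak reading: every pilot p with some filed-route has at least one filed-route r such that flew(p,r) ∧ logged(p,r).
Per pilot: p1:✗  p2:✓  p3:✓
p1 has no witness among its filed-routes.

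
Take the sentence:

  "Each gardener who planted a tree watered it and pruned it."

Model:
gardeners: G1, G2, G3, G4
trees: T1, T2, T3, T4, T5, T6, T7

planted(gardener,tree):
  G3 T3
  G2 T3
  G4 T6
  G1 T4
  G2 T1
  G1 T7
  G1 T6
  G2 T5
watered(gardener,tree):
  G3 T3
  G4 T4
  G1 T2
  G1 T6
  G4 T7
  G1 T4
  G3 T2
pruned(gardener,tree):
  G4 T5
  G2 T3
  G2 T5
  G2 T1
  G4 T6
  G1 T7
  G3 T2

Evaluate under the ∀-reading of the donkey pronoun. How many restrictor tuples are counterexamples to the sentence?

8

"it" takes "a tree" as antecedent — a donkey pronoun bound across the clause boundary.
Strong reading: for every (g,t) with planted(g,t), watered(g,t) ∧ pruned(g,t).
Restrictor pairs: (G1,T4) ✗  (G1,T6) ✗  (G1,T7) ✗  (G2,T1) ✗  (G2,T3) ✗  (G2,T5) ✗  (G3,T3) ✗  (G4,T6) ✗
Counterexamples (restrictor pairs failing the scope): 8.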